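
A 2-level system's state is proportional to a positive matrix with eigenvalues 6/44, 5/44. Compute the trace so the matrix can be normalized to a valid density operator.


tr(M) = sum of eigenvalues
= 6/44 + 5/44
= 11/44
= 0.2500

0.2500


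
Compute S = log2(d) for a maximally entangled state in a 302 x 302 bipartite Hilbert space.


For a maximally entangled state in d x d:
S = log2(d) = log2(302)
= 8.2384

8.2384


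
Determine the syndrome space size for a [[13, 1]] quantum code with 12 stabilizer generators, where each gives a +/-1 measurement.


Each stabilizer generator gives a binary (+1 or -1) measurement outcome.
With 12 independent generators:
Total syndromes = 2^12
= 4096

4096


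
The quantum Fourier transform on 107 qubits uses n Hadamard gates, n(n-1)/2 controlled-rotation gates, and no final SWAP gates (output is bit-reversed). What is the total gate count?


Hadamard gates: 107
Controlled rotations: n*(n-1)/2 = 107*106/2 = 5671
SWAP gates: 0 (omitted)
Total = 107 + 5671
= 5778

5778


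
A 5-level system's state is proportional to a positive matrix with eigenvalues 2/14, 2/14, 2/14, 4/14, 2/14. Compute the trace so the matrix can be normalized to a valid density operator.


tr(M) = sum of eigenvalues
= 2/14 + 2/14 + 2/14 + 4/14 + 2/14
= 12/14
= 0.8571

0.8571


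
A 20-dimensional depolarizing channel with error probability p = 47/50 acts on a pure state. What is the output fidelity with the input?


F = (1-p) + p/d
= (1 - 0.9400) + 0.9400/20
= 0.0600 + 0.0470
= 0.1070

0.1070


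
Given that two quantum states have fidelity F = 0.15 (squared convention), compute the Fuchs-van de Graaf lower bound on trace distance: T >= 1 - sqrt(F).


Fuchs-van de Graaf (squared-fidelity convention): 1 - sqrt(F) <= T <= sqrt(1 - F).
Lower bound: T >= 1 - sqrt(F)
sqrt(F) = sqrt(0.15) = 0.3873
T >= 1 - 0.3873
T >= 0.6127

0.6127


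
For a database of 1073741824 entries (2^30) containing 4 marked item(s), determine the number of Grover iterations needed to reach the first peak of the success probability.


After j Grover iterations the success probability is P(j) = sin^2((2j+1)*theta), where sin(theta) = sqrt(k/N).
N = 2^30 = 1073741824, k = 4
sin(theta) = sqrt(k/N) = 6.103515625e-05
theta = arcsin(sqrt(k/N)) = 6.103515629e-05 rad
P(j) reaches its first maximum when (2j+1)*theta is as close as possible to pi/2, i.e. j = round(pi/(4*theta) - 1/2).
pi/(4*theta) - 1/2 = 12867.4635
(For comparison, the common estimate pi/4 * sqrt(N/k) = 12867.9635; the exact maximiser is used here.)
Optimal iterations = 12867

12867


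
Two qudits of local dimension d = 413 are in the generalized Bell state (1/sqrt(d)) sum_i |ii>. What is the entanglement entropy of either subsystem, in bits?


For a maximally entangled state in d x d:
S = log2(d) = log2(413)
= 8.6900

8.6900


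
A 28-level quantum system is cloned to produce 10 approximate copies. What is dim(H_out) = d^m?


Output space = H^(tensor 10) where dim(H) = 28
dim = 28^10
= 784 (after 2 factors)
= 21952 (after 3 factors)
= 614656 (after 4 factors)
= 17210368 (after 5 factors)
= 481890304 (after 6 factors)
= 13492928512 (after 7 factors)
= 377801998336 (after 8 factors)
= 10578455953408 (after 9 factors)
= 296196766695424 (after 10 factors)
= 296196766695424

296196766695424


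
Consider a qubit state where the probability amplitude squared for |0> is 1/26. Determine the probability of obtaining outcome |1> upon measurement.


|alpha|^2 = 1/26 = 0.0385
|beta|^2 = 1 - 1/26 = 25/26 = 0.9615
P(|1>) = |beta|^2 = 0.9615

0.9615


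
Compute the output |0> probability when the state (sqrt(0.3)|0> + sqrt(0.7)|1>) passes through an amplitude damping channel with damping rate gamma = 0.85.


For amplitude damping with parameter gamma on state sqrt(a)|0> + sqrt(b)|1>:
alpha^2 = 0.3, beta^2 = 0.7
P(|0>) = alpha^2 + gamma * beta^2
= 0.3 + 0.85 * 0.7
= 0.3 + 0.5950
= 0.8950

0.8950


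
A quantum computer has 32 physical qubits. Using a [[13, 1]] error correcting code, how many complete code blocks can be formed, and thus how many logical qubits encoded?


Each code block uses 13 physical qubits for 1 logical qubit(s).
Number of complete blocks = floor(32 / 13) = 2
Logical qubits = 2 * 1
= 2

2


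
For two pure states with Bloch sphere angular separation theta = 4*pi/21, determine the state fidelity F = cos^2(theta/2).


For states separated by angle theta on Bloch sphere:
F = cos^2(theta/2)
theta = 4*pi/21 = 0.5984
theta/2 = 0.2992
cos(theta/2) = 0.9556
F = 0.9131

0.9131


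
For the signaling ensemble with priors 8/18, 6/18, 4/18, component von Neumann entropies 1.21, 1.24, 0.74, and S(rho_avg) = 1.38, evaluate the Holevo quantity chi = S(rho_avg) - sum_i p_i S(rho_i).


chi = S(rho) - sum_i p_i * S(rho_i)
Weighted entropy = 8/18 * 1.21 + 6/18 * 1.24 + 4/18 * 0.74
= 1.1156
chi = 1.38 - 1.1156
= 0.2644

0.2644


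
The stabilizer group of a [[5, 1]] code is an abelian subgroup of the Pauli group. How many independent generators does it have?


For an [[n,k]] stabilizer code:
Number of stabilizer generators = n - k
= 5 - 1
= 4

4


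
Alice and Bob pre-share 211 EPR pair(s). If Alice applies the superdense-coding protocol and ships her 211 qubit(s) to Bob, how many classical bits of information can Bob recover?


Superdense coding allows 2 classical bits per shared entangled pair.
211 pair(s) -> 2 * 211 = 422 classical bits

422


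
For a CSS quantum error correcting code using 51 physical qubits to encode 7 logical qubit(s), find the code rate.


Code rate R = k/n
= 7/51
= 0.1373

0.1373


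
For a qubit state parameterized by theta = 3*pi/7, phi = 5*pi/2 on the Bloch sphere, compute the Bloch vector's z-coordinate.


theta = 1.3464, phi = 7.8540
r_z = cos(theta) = 0.2225

0.2225


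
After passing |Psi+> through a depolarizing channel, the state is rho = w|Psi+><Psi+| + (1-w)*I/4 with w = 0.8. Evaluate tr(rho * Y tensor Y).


|Psi+> = (|01> + |10>)/sqrt(2)
For the pure Bell state, <Y_A Y_B> = +1 (Bell-state Pauli correlator).
The maximally-mixed part I/4 has tr(I/4 * P tensor P) = 0 for any traceless Pauli P.
So <Y_A Y_B>_rho = w * (+1) + (1 - w) * 0
= 0.8 * (+1)
= 0.8000

0.8000


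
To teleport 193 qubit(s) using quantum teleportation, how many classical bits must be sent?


Quantum teleportation requires 2 classical bits per qubit teleported.
193 qubit(s) -> 2 * 193 = 386 classical bits

386


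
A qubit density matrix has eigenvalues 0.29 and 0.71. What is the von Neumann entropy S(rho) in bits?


S = -p*log2(p) - (1-p)*log2(1-p)
p = 0.2900, 1-p = 0.7100
= -0.2900 * log2(0.2900) - 0.7100 * log2(0.7100)
= -(-0.5179) - (-0.3508)
= 0.8687

0.8687


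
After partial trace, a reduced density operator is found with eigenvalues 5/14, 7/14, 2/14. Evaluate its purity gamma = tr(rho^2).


tr(rho^2) = sum of eigenvalues squared
= (5/14)^2 + (7/14)^2 + (2/14)^2
= (25 + 49 + 4) / 196
= 78/196
= 0.3980

0.3980


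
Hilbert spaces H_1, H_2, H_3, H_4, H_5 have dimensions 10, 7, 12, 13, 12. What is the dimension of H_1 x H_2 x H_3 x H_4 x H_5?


dim(H_1 x H_2 x H_3 x H_4 x H_5) = 10 * 7 * 12 * 13 * 12
= 70 * 12 * 13 * 12
= 840 * 13 * 12
= 10920 * 12
= 131040

131040


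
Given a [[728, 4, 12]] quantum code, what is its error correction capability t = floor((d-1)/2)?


Code parameters: [[728, 4, 12]], distance d = 12.
Number of correctable errors = floor((d-1)/2)
= floor((12 - 1)/2)
= floor(11/2)
= 5

5


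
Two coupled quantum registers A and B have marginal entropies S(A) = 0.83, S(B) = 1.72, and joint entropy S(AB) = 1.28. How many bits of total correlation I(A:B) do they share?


I(A:B) = S(A) + S(B) - S(AB)
= 0.83 + 1.72 - 1.28
= 1.2700

1.2700


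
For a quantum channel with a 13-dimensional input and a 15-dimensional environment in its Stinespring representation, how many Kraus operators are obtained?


Tracing out the environment in an orthonormal basis {|i>_E} gives Kraus operators K_i = <i|_E U |0>_E.
Number of Kraus operators = dim(H_env) = d_env
= 15

15


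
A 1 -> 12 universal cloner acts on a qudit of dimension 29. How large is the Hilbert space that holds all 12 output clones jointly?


Output space = H^(tensor 12) where dim(H) = 29
dim = 29^12
= 841 (after 2 factors)
= 24389 (after 3 factors)
= 707281 (after 4 factors)
= 20511149 (after 5 factors)
= 594823321 (after 6 factors)
= 17249876309 (after 7 factors)
= 500246412961 (after 8 factors)
= 14507145975869 (after 9 factors)
= 420707233300201 (after 10 factors)
= 12200509765705829 (after 11 factors)
= 353814783205469041 (after 12 factors)
= 353814783205469041

353814783205469041


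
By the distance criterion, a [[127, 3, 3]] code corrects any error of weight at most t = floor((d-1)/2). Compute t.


Code parameters: [[127, 3, 3]], distance d = 3.
Number of correctable errors = floor((d-1)/2)
= floor((3 - 1)/2)
= floor(2/2)
= 1

1


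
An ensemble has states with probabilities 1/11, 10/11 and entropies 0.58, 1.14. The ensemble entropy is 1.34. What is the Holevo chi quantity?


chi = S(rho) - sum_i p_i * S(rho_i)
Weighted entropy = 1/11 * 0.58 + 10/11 * 1.14
= 1.0891
chi = 1.34 - 1.0891
= 0.2509

0.2509


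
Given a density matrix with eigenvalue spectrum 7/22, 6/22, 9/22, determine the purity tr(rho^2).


tr(rho^2) = sum of eigenvalues squared
= (7/22)^2 + (6/22)^2 + (9/22)^2
= (49 + 36 + 81) / 484
= 166/484
= 0.3430

0.3430


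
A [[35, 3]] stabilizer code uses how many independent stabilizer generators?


For an [[n,k]] stabilizer code:
Number of stabilizer generators = n - k
= 35 - 3
= 32

32


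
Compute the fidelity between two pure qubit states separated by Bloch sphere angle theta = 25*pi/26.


For states separated by angle theta on Bloch sphere:
F = cos^2(theta/2)
theta = 25*pi/26 = 3.0208
theta/2 = 1.5104
cos(theta/2) = 0.0604
F = 0.0036

0.0036


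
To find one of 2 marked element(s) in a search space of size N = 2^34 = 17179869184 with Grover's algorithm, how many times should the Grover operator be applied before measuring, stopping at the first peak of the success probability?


After j Grover iterations the success probability is P(j) = sin^2((2j+1)*theta), where sin(theta) = sqrt(k/N).
N = 2^34 = 17179869184, k = 2
sin(theta) = sqrt(k/N) = 1.078959322e-05
theta = arcsin(sqrt(k/N)) = 1.078959322e-05 rad
P(j) reaches its first maximum when (2j+1)*theta is as close as possible to pi/2, i.e. j = round(pi/(4*theta) - 1/2).
pi/(4*theta) - 1/2 = 72791.6941
(For comparison, the common estimate pi/4 * sqrt(N/k) = 72792.1941; the exact maximiser is used here.)
Optimal iterations = 72792

72792


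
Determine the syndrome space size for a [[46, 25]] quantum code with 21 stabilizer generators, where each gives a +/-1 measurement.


Each stabilizer generator gives a binary (+1 or -1) measurement outcome.
With 21 independent generators:
Total syndromes = 2^21
= 2097152

2097152


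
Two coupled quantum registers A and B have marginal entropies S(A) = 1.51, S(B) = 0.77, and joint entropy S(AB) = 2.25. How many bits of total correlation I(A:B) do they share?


I(A:B) = S(A) + S(B) - S(AB)
= 1.51 + 0.77 - 2.25
= 0.0300

0.0300


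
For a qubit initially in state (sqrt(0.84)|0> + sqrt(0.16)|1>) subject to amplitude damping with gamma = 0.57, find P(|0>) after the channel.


For amplitude damping with parameter gamma on state sqrt(a)|0> + sqrt(b)|1>:
alpha^2 = 0.84, beta^2 = 0.16
P(|0>) = alpha^2 + gamma * beta^2
= 0.84 + 0.57 * 0.16
= 0.84 + 0.0912
= 0.9312

0.9312


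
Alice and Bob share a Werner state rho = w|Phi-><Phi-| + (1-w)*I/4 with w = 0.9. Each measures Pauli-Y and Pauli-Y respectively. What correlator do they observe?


|Phi-> = (|00> - |11>)/sqrt(2)
For the pure Bell state, <Y_A Y_B> = +1 (Bell-state Pauli correlator).
The maximally-mixed part I/4 has tr(I/4 * P tensor P) = 0 for any traceless Pauli P.
So <Y_A Y_B>_rho = w * (+1) + (1 - w) * 0
= 0.9 * (+1)
= 0.9000

0.9000


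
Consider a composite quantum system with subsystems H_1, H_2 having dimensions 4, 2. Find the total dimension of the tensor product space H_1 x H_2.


dim(H_1 x H_2) = 4 * 2
= 8

8


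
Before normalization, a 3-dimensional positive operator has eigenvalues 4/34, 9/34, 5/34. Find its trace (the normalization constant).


tr(M) = sum of eigenvalues
= 4/34 + 9/34 + 5/34
= 18/34
= 0.5294

0.5294


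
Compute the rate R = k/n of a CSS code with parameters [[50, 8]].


Code rate R = k/n
= 8/50
= 0.1600

0.1600


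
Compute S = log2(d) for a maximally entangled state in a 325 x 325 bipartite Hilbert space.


For a maximally entangled state in d x d:
S = log2(d) = log2(325)
= 8.3443

8.3443


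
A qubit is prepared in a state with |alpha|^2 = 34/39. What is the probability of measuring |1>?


|alpha|^2 = 34/39 = 0.8718
|beta|^2 = 1 - 34/39 = 5/39 = 0.1282
P(|1>) = |beta|^2 = 0.1282

0.1282


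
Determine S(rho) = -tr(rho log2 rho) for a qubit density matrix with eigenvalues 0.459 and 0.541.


S = -p*log2(p) - (1-p)*log2(1-p)
p = 0.4590, 1-p = 0.5410
= -0.4590 * log2(0.4590) - 0.5410 * log2(0.5410)
= -(-0.5157) - (-0.4795)
= 0.9951

0.9951


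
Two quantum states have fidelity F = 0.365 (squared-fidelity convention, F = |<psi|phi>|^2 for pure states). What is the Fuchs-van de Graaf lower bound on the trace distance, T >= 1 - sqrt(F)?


Fuchs-van de Graaf (squared-fidelity convention): 1 - sqrt(F) <= T <= sqrt(1 - F).
Lower bound: T >= 1 - sqrt(F)
sqrt(F) = sqrt(0.365) = 0.6042
T >= 1 - 0.6042
T >= 0.3958

0.3958


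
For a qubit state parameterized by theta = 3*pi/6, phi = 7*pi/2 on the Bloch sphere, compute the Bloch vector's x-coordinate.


theta = 1.5708, phi = 10.9956
r_x = sin(theta)*cos(phi) = 1.0000 * 0.0000
r_x = 0.0000

0.0000


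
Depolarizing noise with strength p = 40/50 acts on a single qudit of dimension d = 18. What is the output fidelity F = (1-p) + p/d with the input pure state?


F = (1-p) + p/d
= (1 - 0.8000) + 0.8000/18
= 0.2000 + 0.0444
= 0.2444

0.2444


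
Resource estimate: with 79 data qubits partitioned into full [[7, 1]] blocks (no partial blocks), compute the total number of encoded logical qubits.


Each code block uses 7 physical qubits for 1 logical qubit(s).
Number of complete blocks = floor(79 / 7) = 11
Logical qubits = 11 * 1
= 11

11


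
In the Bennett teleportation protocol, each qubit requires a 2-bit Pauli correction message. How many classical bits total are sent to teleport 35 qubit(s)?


Quantum teleportation requires 2 classical bits per qubit teleported.
35 qubit(s) -> 2 * 35 = 70 classical bits

70


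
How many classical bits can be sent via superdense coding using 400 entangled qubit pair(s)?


Superdense coding allows 2 classical bits per shared entangled pair.
400 pair(s) -> 2 * 400 = 800 classical bits

800


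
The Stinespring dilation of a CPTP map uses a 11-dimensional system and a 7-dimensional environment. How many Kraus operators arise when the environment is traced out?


Tracing out the environment in an orthonormal basis {|i>_E} gives Kraus operators K_i = <i|_E U |0>_E.
Number of Kraus operators = dim(H_env) = d_env
= 7

7


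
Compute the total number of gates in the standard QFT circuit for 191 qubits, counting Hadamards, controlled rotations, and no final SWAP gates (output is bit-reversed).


Hadamard gates: 191
Controlled rotations: n*(n-1)/2 = 191*190/2 = 18145
SWAP gates: 0 (omitted)
Total = 191 + 18145
= 18336

18336


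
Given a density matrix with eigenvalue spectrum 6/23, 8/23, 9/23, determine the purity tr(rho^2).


tr(rho^2) = sum of eigenvalues squared
= (6/23)^2 + (8/23)^2 + (9/23)^2
= (36 + 64 + 81) / 529
= 181/529
= 0.3422

0.3422


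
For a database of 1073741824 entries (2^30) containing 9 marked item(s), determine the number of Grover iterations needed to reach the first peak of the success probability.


After j Grover iterations the success probability is P(j) = sin^2((2j+1)*theta), where sin(theta) = sqrt(k/N).
N = 2^30 = 1073741824, k = 9
sin(theta) = sqrt(k/N) = 9.155273438e-05
theta = arcsin(sqrt(k/N)) = 9.15527345e-05 rad
P(j) reaches its first maximum when (2j+1)*theta is as close as possible to pi/2, i.e. j = round(pi/(4*theta) - 1/2).
pi/(4*theta) - 1/2 = 8578.1423
(For comparison, the common estimate pi/4 * sqrt(N/k) = 8578.6423; the exact maximiser is used here.)
Optimal iterations = 8578

8578


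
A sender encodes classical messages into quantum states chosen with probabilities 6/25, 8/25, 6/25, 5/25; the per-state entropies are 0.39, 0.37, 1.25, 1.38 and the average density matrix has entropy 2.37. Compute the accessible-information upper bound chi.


chi = S(rho) - sum_i p_i * S(rho_i)
Weighted entropy = 6/25 * 0.39 + 8/25 * 0.37 + 6/25 * 1.25 + 5/25 * 1.38
= 0.7880
chi = 2.37 - 0.7880
= 1.5820

1.5820


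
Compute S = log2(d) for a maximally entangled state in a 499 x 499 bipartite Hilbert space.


For a maximally entangled state in d x d:
S = log2(d) = log2(499)
= 8.9629

8.9629


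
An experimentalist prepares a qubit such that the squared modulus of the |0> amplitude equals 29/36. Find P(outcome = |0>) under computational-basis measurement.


|alpha|^2 = 29/36 = 0.8056
|beta|^2 = 1 - 29/36 = 7/36 = 0.1944
P(|0>) = |alpha|^2 = 0.8056

0.8056


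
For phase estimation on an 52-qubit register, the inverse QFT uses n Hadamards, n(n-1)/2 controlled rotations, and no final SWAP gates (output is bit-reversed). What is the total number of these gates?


Hadamard gates: 52
Controlled rotations: n*(n-1)/2 = 52*51/2 = 1326
SWAP gates: 0 (omitted)
Total = 52 + 1326
= 1378

1378


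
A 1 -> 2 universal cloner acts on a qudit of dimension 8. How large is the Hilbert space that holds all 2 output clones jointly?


Output space = H^(tensor 2) where dim(H) = 8
dim = 8^2
= 64

64


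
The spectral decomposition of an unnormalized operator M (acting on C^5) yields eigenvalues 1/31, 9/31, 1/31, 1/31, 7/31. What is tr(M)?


tr(M) = sum of eigenvalues
= 1/31 + 9/31 + 1/31 + 1/31 + 7/31
= 19/31
= 0.6129

0.6129


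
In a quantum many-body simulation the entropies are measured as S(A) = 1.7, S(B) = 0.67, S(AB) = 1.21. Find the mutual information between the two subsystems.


I(A:B) = S(A) + S(B) - S(AB)
= 1.7 + 0.67 - 1.21
= 1.1600

1.1600


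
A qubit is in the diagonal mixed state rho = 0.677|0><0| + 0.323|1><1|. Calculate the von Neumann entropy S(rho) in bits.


S = -p*log2(p) - (1-p)*log2(1-p)
p = 0.6770, 1-p = 0.3230
= -0.6770 * log2(0.6770) - 0.3230 * log2(0.3230)
= -(-0.3810) - (-0.5266)
= 0.9076

0.9076


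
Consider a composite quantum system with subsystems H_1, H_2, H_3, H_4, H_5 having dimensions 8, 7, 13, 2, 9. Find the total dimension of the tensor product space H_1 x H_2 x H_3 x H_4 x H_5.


dim(H_1 x H_2 x H_3 x H_4 x H_5) = 8 * 7 * 13 * 2 * 9
= 56 * 13 * 2 * 9
= 728 * 2 * 9
= 1456 * 9
= 13104

13104


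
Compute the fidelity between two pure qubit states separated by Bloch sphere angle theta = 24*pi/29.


For states separated by angle theta on Bloch sphere:
F = cos^2(theta/2)
theta = 24*pi/29 = 2.5999
theta/2 = 1.3000
cos(theta/2) = 0.2675
F = 0.0716

0.0716


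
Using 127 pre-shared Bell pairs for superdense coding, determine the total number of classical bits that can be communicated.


Superdense coding allows 2 classical bits per shared entangled pair.
127 pair(s) -> 2 * 127 = 254 classical bits

254


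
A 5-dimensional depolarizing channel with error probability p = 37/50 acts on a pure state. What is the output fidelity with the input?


F = (1-p) + p/d
= (1 - 0.7400) + 0.7400/5
= 0.2600 + 0.1480
= 0.4080

0.4080


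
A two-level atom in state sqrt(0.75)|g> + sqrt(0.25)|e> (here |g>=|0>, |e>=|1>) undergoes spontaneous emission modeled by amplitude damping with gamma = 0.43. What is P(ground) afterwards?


For amplitude damping with parameter gamma on state sqrt(a)|0> + sqrt(b)|1>:
alpha^2 = 0.75, beta^2 = 0.25
P(|0>) = alpha^2 + gamma * beta^2
= 0.75 + 0.43 * 0.25
= 0.75 + 0.1075
= 0.8575

0.8575


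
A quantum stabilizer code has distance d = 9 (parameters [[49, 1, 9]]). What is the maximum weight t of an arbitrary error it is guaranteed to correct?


Code parameters: [[49, 1, 9]], distance d = 9.
Number of correctable errors = floor((d-1)/2)
= floor((9 - 1)/2)
= floor(8/2)
= 4

4


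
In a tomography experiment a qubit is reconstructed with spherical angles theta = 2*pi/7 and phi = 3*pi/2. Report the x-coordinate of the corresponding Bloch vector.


theta = 0.8976, phi = 4.7124
r_x = sin(theta)*cos(phi) = 0.7818 * 0.0000
r_x = 0.0000

0.0000


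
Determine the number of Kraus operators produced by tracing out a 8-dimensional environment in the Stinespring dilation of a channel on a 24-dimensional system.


Tracing out the environment in an orthonormal basis {|i>_E} gives Kraus operators K_i = <i|_E U |0>_E.
Number of Kraus operators = dim(H_env) = d_env
= 8

8


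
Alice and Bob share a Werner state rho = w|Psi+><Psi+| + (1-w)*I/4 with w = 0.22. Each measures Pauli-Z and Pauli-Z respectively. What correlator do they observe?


|Psi+> = (|01> + |10>)/sqrt(2)
For the pure Bell state, <Z_A Z_B> = -1 (Bell-state Pauli correlator).
The maximally-mixed part I/4 has tr(I/4 * P tensor P) = 0 for any traceless Pauli P.
So <Z_A Z_B>_rho = w * (-1) + (1 - w) * 0
= 0.22 * (-1)
= -0.2200

-0.2200


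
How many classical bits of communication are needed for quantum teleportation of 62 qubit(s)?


Quantum teleportation requires 2 classical bits per qubit teleported.
62 qubit(s) -> 2 * 62 = 124 classical bits

124


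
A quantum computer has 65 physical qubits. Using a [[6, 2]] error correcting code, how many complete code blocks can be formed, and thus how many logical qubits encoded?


Each code block uses 6 physical qubits for 2 logical qubit(s).
Number of complete blocks = floor(65 / 6) = 10
Logical qubits = 10 * 2
= 20

20


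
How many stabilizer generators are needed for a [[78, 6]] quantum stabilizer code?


For an [[n,k]] stabilizer code:
Number of stabilizer generators = n - k
= 78 - 6
= 72

72


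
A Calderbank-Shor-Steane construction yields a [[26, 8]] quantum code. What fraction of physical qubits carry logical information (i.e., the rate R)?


Code rate R = k/n
= 8/26
= 0.3077

0.3077


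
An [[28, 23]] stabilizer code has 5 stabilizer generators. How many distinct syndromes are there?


Each stabilizer generator gives a binary (+1 or -1) measurement outcome.
With 5 independent generators:
Total syndromes = 2^5
= 32

32


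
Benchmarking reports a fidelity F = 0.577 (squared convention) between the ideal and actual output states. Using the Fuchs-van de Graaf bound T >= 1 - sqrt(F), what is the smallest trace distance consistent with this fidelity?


Fuchs-van de Graaf (squared-fidelity convention): 1 - sqrt(F) <= T <= sqrt(1 - F).
Lower bound: T >= 1 - sqrt(F)
sqrt(F) = sqrt(0.577) = 0.7596
T >= 1 - 0.7596
T >= 0.2404

0.2404


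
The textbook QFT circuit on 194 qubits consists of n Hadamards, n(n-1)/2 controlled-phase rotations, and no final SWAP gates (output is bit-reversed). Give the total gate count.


Hadamard gates: 194
Controlled rotations: n*(n-1)/2 = 194*193/2 = 18721
SWAP gates: 0 (omitted)
Total = 194 + 18721
= 18915

18915


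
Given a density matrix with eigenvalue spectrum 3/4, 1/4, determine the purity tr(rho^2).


tr(rho^2) = sum of eigenvalues squared
= (3/4)^2 + (1/4)^2
= (9 + 1) / 16
= 10/16
= 0.6250

0.6250


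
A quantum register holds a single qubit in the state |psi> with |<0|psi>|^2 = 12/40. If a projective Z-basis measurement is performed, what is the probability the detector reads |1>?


|alpha|^2 = 12/40 = 0.3000
|beta|^2 = 1 - 12/40 = 28/40 = 0.7000
P(|1>) = |beta|^2 = 0.7000

0.7000


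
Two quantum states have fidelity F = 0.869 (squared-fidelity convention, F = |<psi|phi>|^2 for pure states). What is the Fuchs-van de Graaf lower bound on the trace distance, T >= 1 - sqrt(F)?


Fuchs-van de Graaf (squared-fidelity convention): 1 - sqrt(F) <= T <= sqrt(1 - F).
Lower bound: T >= 1 - sqrt(F)
sqrt(F) = sqrt(0.869) = 0.9322
T >= 1 - 0.9322
T >= 0.0678

0.0678


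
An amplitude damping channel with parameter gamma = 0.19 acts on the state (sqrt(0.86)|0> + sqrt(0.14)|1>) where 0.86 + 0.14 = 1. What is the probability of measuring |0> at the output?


For amplitude damping with parameter gamma on state sqrt(a)|0> + sqrt(b)|1>:
alpha^2 = 0.86, beta^2 = 0.14
P(|0>) = alpha^2 + gamma * beta^2
= 0.86 + 0.19 * 0.14
= 0.86 + 0.0266
= 0.8866

0.8866


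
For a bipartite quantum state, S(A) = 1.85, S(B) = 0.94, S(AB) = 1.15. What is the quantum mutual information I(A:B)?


I(A:B) = S(A) + S(B) - S(AB)
= 1.85 + 0.94 - 1.15
= 1.6400

1.6400


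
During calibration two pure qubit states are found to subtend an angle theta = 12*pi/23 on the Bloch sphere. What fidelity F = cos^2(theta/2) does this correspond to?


For states separated by angle theta on Bloch sphere:
F = cos^2(theta/2)
theta = 12*pi/23 = 1.6391
theta/2 = 0.8195
cos(theta/2) = 0.6826
F = 0.4659

0.4659


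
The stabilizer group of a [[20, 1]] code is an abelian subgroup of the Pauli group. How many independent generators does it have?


For an [[n,k]] stabilizer code:
Number of stabilizer generators = n - k
= 20 - 1
= 19

19


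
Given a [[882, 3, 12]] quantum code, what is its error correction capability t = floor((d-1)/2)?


Code parameters: [[882, 3, 12]], distance d = 12.
Number of correctable errors = floor((d-1)/2)
= floor((12 - 1)/2)
= floor(11/2)
= 5

5


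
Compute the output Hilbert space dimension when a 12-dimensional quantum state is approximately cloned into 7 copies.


Output space = H^(tensor 7) where dim(H) = 12
dim = 12^7
= 144 (after 2 factors)
= 1728 (after 3 factors)
= 20736 (after 4 factors)
= 248832 (after 5 factors)
= 2985984 (after 6 factors)
= 35831808 (after 7 factors)
= 35831808

35831808


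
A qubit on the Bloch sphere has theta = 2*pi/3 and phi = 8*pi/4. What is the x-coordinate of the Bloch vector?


theta = 2.0944, phi = 6.2832
r_x = sin(theta)*cos(phi) = 0.8660 * 1.0000
r_x = 0.8660

0.8660


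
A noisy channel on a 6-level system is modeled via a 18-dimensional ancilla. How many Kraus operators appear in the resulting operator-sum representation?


Tracing out the environment in an orthonormal basis {|i>_E} gives Kraus operators K_i = <i|_E U |0>_E.
Number of Kraus operators = dim(H_env) = d_env
= 18

18


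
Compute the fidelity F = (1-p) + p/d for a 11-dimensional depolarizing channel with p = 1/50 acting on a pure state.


F = (1-p) + p/d
= (1 - 0.0200) + 0.0200/11
= 0.9800 + 0.0018
= 0.9818

0.9818


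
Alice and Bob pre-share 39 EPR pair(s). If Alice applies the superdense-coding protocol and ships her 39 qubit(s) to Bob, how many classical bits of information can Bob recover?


Superdense coding allows 2 classical bits per shared entangled pair.
39 pair(s) -> 2 * 39 = 78 classical bits

78


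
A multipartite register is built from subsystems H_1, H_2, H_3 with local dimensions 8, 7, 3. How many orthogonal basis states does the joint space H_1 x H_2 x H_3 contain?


dim(H_1 x H_2 x H_3) = 8 * 7 * 3
= 56 * 3
= 168

168


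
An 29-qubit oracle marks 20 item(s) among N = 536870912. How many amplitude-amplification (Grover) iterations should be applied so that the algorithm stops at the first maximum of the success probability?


After j Grover iterations the success probability is P(j) = sin^2((2j+1)*theta), where sin(theta) = sqrt(k/N).
N = 2^29 = 536870912, k = 20
sin(theta) = sqrt(k/N) = 0.0001930101111
theta = arcsin(sqrt(k/N)) = 0.0001930101123 rad
P(j) reaches its first maximum when (2j+1)*theta is as close as possible to pi/2, i.e. j = round(pi/(4*theta) - 1/2).
pi/(4*theta) - 1/2 = 4068.7073
(For comparison, the common estimate pi/4 * sqrt(N/k) = 4069.2074; the exact maximiser is used here.)
Optimal iterations = 4069

4069


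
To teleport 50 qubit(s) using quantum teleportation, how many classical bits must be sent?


Quantum teleportation requires 2 classical bits per qubit teleported.
50 qubit(s) -> 2 * 50 = 100 classical bits

100


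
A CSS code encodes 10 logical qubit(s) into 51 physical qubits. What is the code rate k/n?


Code rate R = k/n
= 10/51
= 0.1961

0.1961


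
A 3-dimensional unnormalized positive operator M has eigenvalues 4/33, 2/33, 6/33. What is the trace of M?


tr(M) = sum of eigenvalues
= 4/33 + 2/33 + 6/33
= 12/33
= 0.3636

0.3636


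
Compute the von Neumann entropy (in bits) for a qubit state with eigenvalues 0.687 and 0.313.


S = -p*log2(p) - (1-p)*log2(1-p)
p = 0.6870, 1-p = 0.3130
= -0.6870 * log2(0.6870) - 0.3130 * log2(0.3130)
= -(-0.3721) - (-0.5245)
= 0.8966

0.8966


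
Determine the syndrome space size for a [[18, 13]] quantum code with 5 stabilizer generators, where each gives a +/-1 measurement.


Each stabilizer generator gives a binary (+1 or -1) measurement outcome.
With 5 independent generators:
Total syndromes = 2^5
= 32

32


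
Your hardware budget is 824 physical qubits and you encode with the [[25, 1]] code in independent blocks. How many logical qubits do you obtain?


Each code block uses 25 physical qubits for 1 logical qubit(s).
Number of complete blocks = floor(824 / 25) = 32
Logical qubits = 32 * 1
= 32

32


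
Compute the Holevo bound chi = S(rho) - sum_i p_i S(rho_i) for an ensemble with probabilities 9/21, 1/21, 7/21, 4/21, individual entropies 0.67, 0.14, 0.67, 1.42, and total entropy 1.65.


chi = S(rho) - sum_i p_i * S(rho_i)
Weighted entropy = 9/21 * 0.67 + 1/21 * 0.14 + 7/21 * 0.67 + 4/21 * 1.42
= 0.7876
chi = 1.65 - 0.7876
= 0.8624

0.8624


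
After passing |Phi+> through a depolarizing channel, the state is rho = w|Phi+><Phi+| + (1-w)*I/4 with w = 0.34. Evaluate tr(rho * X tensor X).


|Phi+> = (|00> + |11>)/sqrt(2)
For the pure Bell state, <X_A X_B> = +1 (Bell-state Pauli correlator).
The maximally-mixed part I/4 has tr(I/4 * P tensor P) = 0 for any traceless Pauli P.
So <X_A X_B>_rho = w * (+1) + (1 - w) * 0
= 0.34 * (+1)
= 0.3400

0.3400


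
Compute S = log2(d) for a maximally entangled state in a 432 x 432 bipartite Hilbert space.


For a maximally entangled state in d x d:
S = log2(d) = log2(432)
= 8.7549

8.7549


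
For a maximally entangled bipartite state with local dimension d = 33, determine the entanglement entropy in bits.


For a maximally entangled state in d x d:
S = log2(d) = log2(33)
= 5.0444

5.0444


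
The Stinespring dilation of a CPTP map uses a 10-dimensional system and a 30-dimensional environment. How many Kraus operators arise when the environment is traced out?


Tracing out the environment in an orthonormal basis {|i>_E} gives Kraus operators K_i = <i|_E U |0>_E.
Number of Kraus operators = dim(H_env) = d_env
= 30

30


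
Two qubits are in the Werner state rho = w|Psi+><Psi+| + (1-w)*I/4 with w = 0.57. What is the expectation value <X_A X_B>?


|Psi+> = (|01> + |10>)/sqrt(2)
For the pure Bell state, <X_A X_B> = +1 (Bell-state Pauli correlator).
The maximally-mixed part I/4 has tr(I/4 * P tensor P) = 0 for any traceless Pauli P.
So <X_A X_B>_rho = w * (+1) + (1 - w) * 0
= 0.57 * (+1)
= 0.5700

0.5700


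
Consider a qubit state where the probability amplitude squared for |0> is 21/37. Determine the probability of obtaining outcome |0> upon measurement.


|alpha|^2 = 21/37 = 0.5676
|beta|^2 = 1 - 21/37 = 16/37 = 0.4324
P(|0>) = |alpha|^2 = 0.5676

0.5676


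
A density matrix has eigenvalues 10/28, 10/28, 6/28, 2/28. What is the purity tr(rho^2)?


tr(rho^2) = sum of eigenvalues squared
= (10/28)^2 + (10/28)^2 + (6/28)^2 + (2/28)^2
= (100 + 100 + 36 + 4) / 784
= 240/784
= 0.3061

0.3061


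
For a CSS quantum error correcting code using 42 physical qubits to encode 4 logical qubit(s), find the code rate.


Code rate R = k/n
= 4/42
= 0.0952

0.0952


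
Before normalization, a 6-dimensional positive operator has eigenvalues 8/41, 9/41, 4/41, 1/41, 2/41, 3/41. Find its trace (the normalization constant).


tr(M) = sum of eigenvalues
= 8/41 + 9/41 + 4/41 + 1/41 + 2/41 + 3/41
= 27/41
= 0.6585

0.6585


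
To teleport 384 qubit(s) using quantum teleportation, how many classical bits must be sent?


Quantum teleportation requires 2 classical bits per qubit teleported.
384 qubit(s) -> 2 * 384 = 768 classical bits

768


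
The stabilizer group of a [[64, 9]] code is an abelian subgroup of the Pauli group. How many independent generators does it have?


For an [[n,k]] stabilizer code:
Number of stabilizer generators = n - k
= 64 - 9
= 55

55


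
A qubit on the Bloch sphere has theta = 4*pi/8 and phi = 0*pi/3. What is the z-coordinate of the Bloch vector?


theta = 1.5708, phi = 0.0000
r_z = cos(theta) = 0.0000

0.0000


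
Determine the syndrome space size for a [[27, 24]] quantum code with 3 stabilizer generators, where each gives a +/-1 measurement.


Each stabilizer generator gives a binary (+1 or -1) measurement outcome.
With 3 independent generators:
Total syndromes = 2^3
= 8

8


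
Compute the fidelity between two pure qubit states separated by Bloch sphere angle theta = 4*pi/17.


For states separated by angle theta on Bloch sphere:
F = cos^2(theta/2)
theta = 4*pi/17 = 0.7392
theta/2 = 0.3696
cos(theta/2) = 0.9325
F = 0.8695

0.8695


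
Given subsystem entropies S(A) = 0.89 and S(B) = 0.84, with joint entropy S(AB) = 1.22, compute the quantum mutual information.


I(A:B) = S(A) + S(B) - S(AB)
= 0.89 + 0.84 - 1.22
= 0.5100

0.5100


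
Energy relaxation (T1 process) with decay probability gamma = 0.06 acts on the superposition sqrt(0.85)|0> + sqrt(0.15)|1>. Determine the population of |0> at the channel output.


For amplitude damping with parameter gamma on state sqrt(a)|0> + sqrt(b)|1>:
alpha^2 = 0.85, beta^2 = 0.15
P(|0>) = alpha^2 + gamma * beta^2
= 0.85 + 0.06 * 0.15
= 0.85 + 0.0090
= 0.8590

0.8590


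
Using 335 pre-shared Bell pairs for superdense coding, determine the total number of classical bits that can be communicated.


Superdense coding allows 2 classical bits per shared entangled pair.
335 pair(s) -> 2 * 335 = 670 classical bits

670


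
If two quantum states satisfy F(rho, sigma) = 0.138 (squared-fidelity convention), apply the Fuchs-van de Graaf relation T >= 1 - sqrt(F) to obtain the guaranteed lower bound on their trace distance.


Fuchs-van de Graaf (squared-fidelity convention): 1 - sqrt(F) <= T <= sqrt(1 - F).
Lower bound: T >= 1 - sqrt(F)
sqrt(F) = sqrt(0.138) = 0.3715
T >= 1 - 0.3715
T >= 0.6285

0.6285


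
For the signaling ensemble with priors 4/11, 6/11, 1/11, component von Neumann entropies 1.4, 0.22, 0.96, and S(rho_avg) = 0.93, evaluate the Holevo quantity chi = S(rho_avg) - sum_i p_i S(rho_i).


chi = S(rho) - sum_i p_i * S(rho_i)
Weighted entropy = 4/11 * 1.4 + 6/11 * 0.22 + 1/11 * 0.96
= 0.7164
chi = 0.93 - 0.7164
= 0.2136

0.2136


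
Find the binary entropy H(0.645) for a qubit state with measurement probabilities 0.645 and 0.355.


S = -p*log2(p) - (1-p)*log2(1-p)
p = 0.6450, 1-p = 0.3550
= -0.6450 * log2(0.6450) - 0.3550 * log2(0.3550)
= -(-0.4080) - (-0.5304)
= 0.9385

0.9385


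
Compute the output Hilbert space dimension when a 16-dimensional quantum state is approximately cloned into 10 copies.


Output space = H^(tensor 10) where dim(H) = 16
dim = 16^10
= 256 (after 2 factors)
= 4096 (after 3 factors)
= 65536 (after 4 factors)
= 1048576 (after 5 factors)
= 16777216 (after 6 factors)
= 268435456 (after 7 factors)
= 4294967296 (after 8 factors)
= 68719476736 (after 9 factors)
= 1099511627776 (after 10 factors)
= 1099511627776

1099511627776


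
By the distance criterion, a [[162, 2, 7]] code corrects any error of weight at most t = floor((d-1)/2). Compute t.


Code parameters: [[162, 2, 7]], distance d = 7.
Number of correctable errors = floor((d-1)/2)
= floor((7 - 1)/2)
= floor(6/2)
= 3

3


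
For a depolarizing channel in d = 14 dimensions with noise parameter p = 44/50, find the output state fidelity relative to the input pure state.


F = (1-p) + p/d
= (1 - 0.8800) + 0.8800/14
= 0.1200 + 0.0629
= 0.1829

0.1829


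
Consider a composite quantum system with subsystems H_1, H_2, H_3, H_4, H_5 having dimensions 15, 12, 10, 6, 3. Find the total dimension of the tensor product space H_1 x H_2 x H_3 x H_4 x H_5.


dim(H_1 x H_2 x H_3 x H_4 x H_5) = 15 * 12 * 10 * 6 * 3
= 180 * 10 * 6 * 3
= 1800 * 6 * 3
= 10800 * 3
= 32400

32400


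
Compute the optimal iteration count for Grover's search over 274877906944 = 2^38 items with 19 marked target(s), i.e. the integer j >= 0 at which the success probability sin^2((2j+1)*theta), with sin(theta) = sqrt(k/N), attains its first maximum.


After j Grover iterations the success probability is P(j) = sin^2((2j+1)*theta), where sin(theta) = sqrt(k/N).
N = 2^38 = 274877906944, k = 19
sin(theta) = sqrt(k/N) = 8.313939941e-06
theta = arcsin(sqrt(k/N)) = 8.313939941e-06 rad
P(j) reaches its first maximum when (2j+1)*theta is as close as possible to pi/2, i.e. j = round(pi/(4*theta) - 1/2).
pi/(4*theta) - 1/2 = 94467.1253
(For comparison, the common estimate pi/4 * sqrt(N/k) = 94467.6253; the exact maximiser is used here.)
Optimal iterations = 94467

94467


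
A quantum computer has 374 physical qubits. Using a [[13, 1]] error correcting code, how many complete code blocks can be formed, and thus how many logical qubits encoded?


Each code block uses 13 physical qubits for 1 logical qubit(s).
Number of complete blocks = floor(374 / 13) = 28
Logical qubits = 28 * 1
= 28

28


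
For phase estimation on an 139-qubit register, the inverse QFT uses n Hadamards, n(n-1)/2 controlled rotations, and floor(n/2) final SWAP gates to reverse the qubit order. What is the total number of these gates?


Hadamard gates: 139
Controlled rotations: n*(n-1)/2 = 139*138/2 = 9591
SWAP gates: floor(n/2) = floor(139/2) = 69
Total = 139 + 9591 + 69
= 9799

9799


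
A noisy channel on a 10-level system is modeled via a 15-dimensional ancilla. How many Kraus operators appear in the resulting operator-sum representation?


Tracing out the environment in an orthonormal basis {|i>_E} gives Kraus operators K_i = <i|_E U |0>_E.
Number of Kraus operators = dim(H_env) = d_env
= 15

15


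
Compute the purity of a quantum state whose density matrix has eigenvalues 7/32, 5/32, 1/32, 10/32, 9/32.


tr(rho^2) = sum of eigenvalues squared
= (7/32)^2 + (5/32)^2 + (1/32)^2 + (10/32)^2 + (9/32)^2
= (49 + 25 + 1 + 100 + 81) / 1024
= 256/1024
= 0.2500

0.2500


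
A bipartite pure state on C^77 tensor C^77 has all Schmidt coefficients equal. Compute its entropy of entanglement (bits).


For a maximally entangled state in d x d:
S = log2(d) = log2(77)
= 6.2668

6.2668


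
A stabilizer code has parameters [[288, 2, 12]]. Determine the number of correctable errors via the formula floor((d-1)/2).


Code parameters: [[288, 2, 12]], distance d = 12.
Number of correctable errors = floor((d-1)/2)
= floor((12 - 1)/2)
= floor(11/2)
= 5

5


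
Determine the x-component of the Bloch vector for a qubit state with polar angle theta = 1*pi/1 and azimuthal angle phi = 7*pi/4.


theta = 3.1416, phi = 5.4978
r_x = sin(theta)*cos(phi) = 0.0000 * 0.7071
r_x = 0.0000

0.0000


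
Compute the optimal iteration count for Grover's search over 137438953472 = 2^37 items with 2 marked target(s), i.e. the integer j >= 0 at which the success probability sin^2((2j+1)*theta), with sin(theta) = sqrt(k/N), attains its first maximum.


After j Grover iterations the success probability is P(j) = sin^2((2j+1)*theta), where sin(theta) = sqrt(k/N).
N = 2^37 = 137438953472, k = 2
sin(theta) = sqrt(k/N) = 3.814697266e-06
theta = arcsin(sqrt(k/N)) = 3.814697266e-06 rad
P(j) reaches its first maximum when (2j+1)*theta is as close as possible to pi/2, i.e. j = round(pi/(4*theta) - 1/2).
pi/(4*theta) - 1/2 = 205886.9161
(For comparison, the common estimate pi/4 * sqrt(N/k) = 205887.4161; the exact maximiser is used here.)
Optimal iterations = 205887

205887
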